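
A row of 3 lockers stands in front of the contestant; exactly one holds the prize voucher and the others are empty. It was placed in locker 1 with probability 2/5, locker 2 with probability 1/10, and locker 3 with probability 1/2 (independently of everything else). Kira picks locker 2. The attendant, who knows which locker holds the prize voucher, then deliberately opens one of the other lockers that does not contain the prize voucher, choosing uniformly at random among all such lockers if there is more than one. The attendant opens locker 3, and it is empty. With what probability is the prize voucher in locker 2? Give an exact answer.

Apply Bayes' rule, conditioning on where the prize voucher actually is.
If it is in locker 1 (prior 2/5): the attendant has no choice, probability 1; weight (2/5)·1 = 2/5.
If it is in locker 2 (prior 1/10): the attendant has 2 equally likely choices, so probability 1/2; weight (1/10)·(1/2) = 1/20.
If it is in locker 3 (prior 1/2): the attendant opened locker 3, so this case is ruled out; weight (1/2)·0 = 0.
The weights sum to 9/20.
So P(the prize voucher in locker 2 | the attendant opened locker 3) = (1/20) / (9/20) = 1/9.

1/9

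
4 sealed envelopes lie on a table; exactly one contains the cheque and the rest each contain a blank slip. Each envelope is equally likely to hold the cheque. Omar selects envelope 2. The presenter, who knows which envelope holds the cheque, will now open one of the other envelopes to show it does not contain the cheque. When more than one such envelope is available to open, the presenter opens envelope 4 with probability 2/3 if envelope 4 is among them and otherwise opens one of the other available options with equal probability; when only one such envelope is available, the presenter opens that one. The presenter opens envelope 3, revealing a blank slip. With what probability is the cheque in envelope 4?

Condition on the true location of the cheque.
If it is in envelope 1 (prior 1/4): envelope 4 is available but not opened, probability 1/3; weight (1/4)·(1/3) = 1/12.
If it is in envelope 2 (prior 1/4): envelope 4 is available but not opened; envelope 3 gets probability (1 − 2/3)/2 = 1/6; weight (1/4)·(1/6) = 1/24.
If it is in envelope 3 (prior 1/4): the presenter opened envelope 3, so this case is ruled out; weight (1/4)·0 = 0.
If it is in envelope 4 (prior 1/4): envelope 4 holds the prize so is unavailable; the presenter chooses uniformly among the 2 others, probability 1/2; weight (1/4)·(1/2) = 1/8.
The weights sum to 1/4.
So P(the cheque in envelope 4 | the presenter opened envelope 3) = (1/8) / (1/4) = 1/2.

1/2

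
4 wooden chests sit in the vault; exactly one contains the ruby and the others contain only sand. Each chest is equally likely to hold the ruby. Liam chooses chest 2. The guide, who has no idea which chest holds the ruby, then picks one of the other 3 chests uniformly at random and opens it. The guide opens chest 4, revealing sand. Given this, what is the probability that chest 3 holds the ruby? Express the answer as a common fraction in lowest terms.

1/3

Because the guide chose which chest to open without knowing where the ruby is, the choice is independent of the prize location. Learning that chest 4 does not hold the ruby simply rules out that one location and leaves the remaining 3 chests still equally likely by symmetry.
So P(the ruby in chest 3) = 1/3.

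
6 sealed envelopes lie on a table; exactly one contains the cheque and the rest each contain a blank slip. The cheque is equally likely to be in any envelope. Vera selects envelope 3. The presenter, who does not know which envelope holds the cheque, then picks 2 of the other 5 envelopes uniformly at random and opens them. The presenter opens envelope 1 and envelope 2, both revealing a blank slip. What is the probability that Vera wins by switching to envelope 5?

1/4

Condition on the true location of the cheque.
If it is in either of envelopes 1 and 2 (prior 1/6 each): that envelope was opened and seen not to hold the prize — ruled out; weight (1/6)·0 = 0 each.
If it is in any of envelopes 3, 4, 5, and 6 (prior 1/6 each): the presenter picks exactly this set with probability 1/10 regardless, and none is the prize; weight (1/6)·(1/10) = 1/60 each.
The weights sum to 1/15.
So P(the cheque in envelope 5 | the presenter opened envelope 1 and envelope 2) = (1/60) / (1/15) = 1/4.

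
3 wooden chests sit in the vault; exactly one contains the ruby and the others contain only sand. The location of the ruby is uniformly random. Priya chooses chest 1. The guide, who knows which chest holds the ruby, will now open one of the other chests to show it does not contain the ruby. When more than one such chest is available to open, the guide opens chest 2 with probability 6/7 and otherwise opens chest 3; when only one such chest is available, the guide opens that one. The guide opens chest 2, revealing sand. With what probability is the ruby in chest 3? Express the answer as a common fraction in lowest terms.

7/13

Condition on the true location of the ruby.
If it is in chest 1 (prior 1/3): chest 2 is available, opened with probability 6/7; weight (1/3)·(6/7) = 2/7.
If it is in chest 2 (prior 1/3): the guide opened chest 2, so this case is ruled out; weight (1/3)·0 = 0.
If it is in chest 3 (prior 1/3): only chest 2 is available, probability 1; weight (1/3)·1 = 1/3.
The weights sum to 13/21.
So P(the ruby in chest 3 | the guide opened chest 2) = (1/3) / (13/21) = 7/13.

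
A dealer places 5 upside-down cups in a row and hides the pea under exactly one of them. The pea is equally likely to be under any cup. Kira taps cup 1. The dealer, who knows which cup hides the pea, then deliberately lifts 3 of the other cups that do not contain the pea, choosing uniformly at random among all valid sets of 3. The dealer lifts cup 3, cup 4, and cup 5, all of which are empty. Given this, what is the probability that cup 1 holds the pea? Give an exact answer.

Condition on the true location of the pea.
If it is under cup 1 (prior 1/5): the dealer has 4 equally likely choices, so probability 1/4; weight (1/5)·(1/4) = 1/20.
If it is under cup 2 (prior 1/5): the dealer has no choice, probability 1; weight (1/5)·1 = 1/5.
If it is under any of cups 3, 4, and 5 (prior 1/5 each): that cup was opened and seen not to hold the prize — ruled out; weight (1/5)·0 = 0 each.
The weights sum to 1/4.
So P(the pea under cup 1 | the dealer opened cup 3, cup 4, and cup 5) = (1/20) / (1/4) = 1/5.

1/5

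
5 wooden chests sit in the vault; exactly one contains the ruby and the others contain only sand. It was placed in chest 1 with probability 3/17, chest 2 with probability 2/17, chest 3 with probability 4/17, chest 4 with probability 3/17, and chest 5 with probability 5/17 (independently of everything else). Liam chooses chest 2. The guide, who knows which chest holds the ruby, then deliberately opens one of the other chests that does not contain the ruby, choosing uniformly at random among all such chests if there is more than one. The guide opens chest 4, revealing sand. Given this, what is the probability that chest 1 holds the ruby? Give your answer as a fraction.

2/9

Condition on the true location of the ruby.
If it is in chest 1 (prior 3/17): the guide has 3 equally likely choices, so probability 1/3; weight (3/17)·(1/3) = 1/17.
If it is in chest 2 (prior 2/17): the guide has 4 equally likely choices, so probability 1/4; weight (2/17)·(1/4) = 1/34.
If it is in chest 3 (prior 4/17): the guide has 3 equally likely choices, so probability 1/3; weight (4/17)·(1/3) = 4/51.
If it is in chest 4 (prior 3/17): the guide opened chest 4, so this case is ruled out; weight (3/17)·0 = 0.
If it is in chest 5 (prior 5/17): the guide has 3 equally likely choices, so probability 1/3; weight (5/17)·(1/3) = 5/51.
The weights sum to 9/34.
So P(the ruby in chest 1 | the guide opened chest 4) = (1/17) / (9/34) = 2/9.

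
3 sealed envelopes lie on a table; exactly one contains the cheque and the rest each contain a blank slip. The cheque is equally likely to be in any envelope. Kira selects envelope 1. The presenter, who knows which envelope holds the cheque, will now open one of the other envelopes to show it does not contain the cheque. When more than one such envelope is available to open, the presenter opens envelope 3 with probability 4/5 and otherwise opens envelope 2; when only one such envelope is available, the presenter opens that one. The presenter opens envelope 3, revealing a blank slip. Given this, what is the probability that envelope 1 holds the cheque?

4/9

Condition on the true location of the cheque.
If it is in envelope 1 (prior 1/3): envelope 3 is available, opened with probability 4/5; weight (1/3)·(4/5) = 4/15.
If it is in envelope 2 (prior 1/3): only envelope 3 is available, probability 1; weight (1/3)·1 = 1/3.
If it is in envelope 3 (prior 1/3): the presenter opened envelope 3, so this case is ruled out; weight (1/3)·0 = 0.
The weights sum to 3/5.
So P(the cheque in envelope 1 | the presenter opened envelope 3) = (4/15) / (3/5) = 4/9.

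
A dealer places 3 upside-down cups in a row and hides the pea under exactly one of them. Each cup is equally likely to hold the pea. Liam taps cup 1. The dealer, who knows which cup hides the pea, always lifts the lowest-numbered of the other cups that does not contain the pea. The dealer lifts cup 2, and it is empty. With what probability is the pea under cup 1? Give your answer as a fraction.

1/2

Apply Bayes' rule, conditioning on where the pea actually is.
If it is under either of cups 1 and 3 (prior 1/3 each): cup 2 is the lowest-numbered option available, probability 1; weight (1/3)·1 = 1/3 each.
If it is under cup 2 (prior 1/3): the dealer opened cup 2, so this case is ruled out; weight (1/3)·0 = 0.
The weights sum to 2/3.
So P(the pea under cup 1 | the dealer opened cup 2) = (1/3) / (2/3) = 1/2.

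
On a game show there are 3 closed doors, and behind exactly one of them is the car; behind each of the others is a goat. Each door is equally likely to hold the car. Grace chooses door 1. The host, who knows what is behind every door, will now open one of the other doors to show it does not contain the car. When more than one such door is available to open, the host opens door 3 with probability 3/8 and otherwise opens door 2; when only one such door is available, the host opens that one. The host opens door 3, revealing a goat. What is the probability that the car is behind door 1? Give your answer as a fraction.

3/11

Consider each possible location of the car in turn.
If it is behind door 1 (prior 1/3): door 3 is available, opened with probability 3/8; weight (1/3)·(3/8) = 1/8.
If it is behind door 2 (prior 1/3): only door 3 is available, probability 1; weight (1/3)·1 = 1/3.
If it is behind door 3 (prior 1/3): the host opened door 3, so this case is ruled out; weight (1/3)·0 = 0.
The weights sum to 11/24.
So P(the car behind door 1 | the host opened door 3) = (1/8) / (11/24) = 3/11.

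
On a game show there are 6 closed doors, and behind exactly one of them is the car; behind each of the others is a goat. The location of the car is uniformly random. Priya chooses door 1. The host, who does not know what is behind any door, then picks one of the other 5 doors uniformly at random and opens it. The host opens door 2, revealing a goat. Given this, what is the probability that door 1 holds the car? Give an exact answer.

Consider each possible location of the car in turn.
If it is behind any of doors 1, 3, 4, 5, and 6 (prior 1/6 each): the host picks door 2 with probability 1/5 regardless, and it is not the prize; weight (1/6)·(1/5) = 1/30 each.
If it is behind door 2 (prior 1/6): the host opened door 2, so this case is ruled out; weight (1/6)·0 = 0.
The weights sum to 1/6.
So P(the car behind door 1 | the host opened door 2) = (1/30) / (1/6) = 1/5.

1/5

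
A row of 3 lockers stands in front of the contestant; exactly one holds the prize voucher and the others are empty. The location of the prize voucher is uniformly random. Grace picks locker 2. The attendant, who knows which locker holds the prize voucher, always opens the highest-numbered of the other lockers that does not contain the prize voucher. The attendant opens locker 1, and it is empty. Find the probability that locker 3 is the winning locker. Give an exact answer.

1

Consider each possible location of the prize voucher in turn.
If it is in locker 1 (prior 1/3): the attendant opened locker 1, so this case is ruled out; weight (1/3)·0 = 0.
If it is in locker 2 (prior 1/3): the attendant would have opened locker 3 instead, probability 0; weight (1/3)·0 = 0.
If it is in locker 3 (prior 1/3): locker 1 is the highest-numbered option available, probability 1; weight (1/3)·1 = 1/3.
The weights sum to 1/3.
So P(the prize voucher in locker 3 | the attendant opened locker 1) = (1/3) / (1/3) = 1.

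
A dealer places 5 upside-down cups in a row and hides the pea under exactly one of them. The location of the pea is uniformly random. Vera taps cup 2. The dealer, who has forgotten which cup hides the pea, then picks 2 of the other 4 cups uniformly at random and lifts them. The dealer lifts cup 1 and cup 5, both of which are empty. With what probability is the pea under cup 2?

1/3

Because the dealer chose which cups to lift without knowing where the pea is, the choice is independent of the prize location. Learning that none of the 2 opened cups holds the pea simply rules out those 2 locations and leaves the remaining 3 cups still equally likely by symmetry.
So P(the pea under cup 2) = 1/3.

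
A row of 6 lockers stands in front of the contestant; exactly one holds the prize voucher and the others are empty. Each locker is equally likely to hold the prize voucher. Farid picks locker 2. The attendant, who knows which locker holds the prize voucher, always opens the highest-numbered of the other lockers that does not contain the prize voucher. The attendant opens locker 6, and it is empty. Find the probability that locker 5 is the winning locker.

Consider each possible location of the prize voucher in turn.
If it is in any of lockers 1, 2, 3, 4, and 5 (prior 1/6 each): locker 6 is the highest-numbered option available, probability 1; weight (1/6)·1 = 1/6 each.
If it is in locker 6 (prior 1/6): the attendant opened locker 6, so this case is ruled out; weight (1/6)·0 = 0.
The weights sum to 5/6.
So P(the prize voucher in locker 5 | the attendant opened locker 6) = (1/6) / (5/6) = 1/5.

1/5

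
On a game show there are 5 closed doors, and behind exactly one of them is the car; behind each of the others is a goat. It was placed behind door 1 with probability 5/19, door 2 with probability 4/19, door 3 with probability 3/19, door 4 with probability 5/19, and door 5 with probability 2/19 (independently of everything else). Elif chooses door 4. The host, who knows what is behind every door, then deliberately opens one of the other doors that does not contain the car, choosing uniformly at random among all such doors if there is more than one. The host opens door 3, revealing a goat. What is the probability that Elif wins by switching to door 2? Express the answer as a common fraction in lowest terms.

Apply Bayes' rule, conditioning on where the car actually is.
If it is behind door 1 (prior 5/19): the host has 3 equally likely choices, so probability 1/3; weight (5/19)·(1/3) = 5/57.
If it is behind door 2 (prior 4/19): the host has 3 equally likely choices, so probability 1/3; weight (4/19)·(1/3) = 4/57.
If it is behind door 3 (prior 3/19): the host opened door 3, so this case is ruled out; weight (3/19)·0 = 0.
If it is behind door 4 (prior 5/19): the host has 4 equally likely choices, so probability 1/4; weight (5/19)·(1/4) = 5/76.
If it is behind door 5 (prior 2/19): the host has 3 equally likely choices, so probability 1/3; weight (2/19)·(1/3) = 2/57.
The weights sum to 59/228.
So P(the car behind door 2 | the host opened door 3) = (4/57) / (59/228) = 16/59.

16/59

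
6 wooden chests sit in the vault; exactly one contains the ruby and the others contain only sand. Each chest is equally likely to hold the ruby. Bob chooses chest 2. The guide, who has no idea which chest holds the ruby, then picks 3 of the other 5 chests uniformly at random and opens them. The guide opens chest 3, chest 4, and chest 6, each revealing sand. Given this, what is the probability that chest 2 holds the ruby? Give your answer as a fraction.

1/3

Because the guide chose which chests to open without knowing where the ruby is, the choice is independent of the prize location. Learning that none of the 3 opened chests holds the ruby simply rules out those 3 locations and leaves the remaining 3 chests still equally likely by symmetry.
So P(the ruby in chest 2) = 1/3.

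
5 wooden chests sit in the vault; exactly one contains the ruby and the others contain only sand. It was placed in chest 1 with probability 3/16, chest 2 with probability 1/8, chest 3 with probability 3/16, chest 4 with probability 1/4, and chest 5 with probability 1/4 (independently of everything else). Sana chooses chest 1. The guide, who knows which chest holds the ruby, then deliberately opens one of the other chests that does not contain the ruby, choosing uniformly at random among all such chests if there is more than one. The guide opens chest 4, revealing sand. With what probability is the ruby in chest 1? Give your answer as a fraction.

Consider each possible location of the ruby in turn.
If it is in chest 1 (prior 3/16): the guide has 4 equally likely choices, so probability 1/4; weight (3/16)·(1/4) = 3/64.
If it is in chest 2 (prior 1/8): the guide has 3 equally likely choices, so probability 1/3; weight (1/8)·(1/3) = 1/24.
If it is in chest 3 (prior 3/16): the guide has 3 equally likely choices, so probability 1/3; weight (3/16)·(1/3) = 1/16.
If it is in chest 4 (prior 1/4): the guide opened chest 4, so this case is ruled out; weight (1/4)·0 = 0.
If it is in chest 5 (prior 1/4): the guide has 3 equally likely choices, so probability 1/3; weight (1/4)·(1/3) = 1/12.
The weights sum to 15/64.
So P(the ruby in chest 1 | the guide opened chest 4) = (3/64) / (15/64) = 1/5.

1/5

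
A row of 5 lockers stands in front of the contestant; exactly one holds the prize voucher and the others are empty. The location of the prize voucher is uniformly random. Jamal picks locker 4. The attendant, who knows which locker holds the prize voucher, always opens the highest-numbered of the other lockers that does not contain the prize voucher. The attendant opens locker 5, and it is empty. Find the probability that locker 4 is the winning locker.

Apply Bayes' rule, conditioning on where the prize voucher actually is.
If it is in any of lockers 1, 2, 3, and 4 (prior 1/5 each): locker 5 is the highest-numbered option available, probability 1; weight (1/5)·1 = 1/5 each.
If it is in locker 5 (prior 1/5): the attendant opened locker 5, so this case is ruled out; weight (1/5)·0 = 0.
The weights sum to 4/5.
So P(the prize voucher in locker 4 | the attendant opened locker 5) = (1/5) / (4/5) = 1/4.

1/4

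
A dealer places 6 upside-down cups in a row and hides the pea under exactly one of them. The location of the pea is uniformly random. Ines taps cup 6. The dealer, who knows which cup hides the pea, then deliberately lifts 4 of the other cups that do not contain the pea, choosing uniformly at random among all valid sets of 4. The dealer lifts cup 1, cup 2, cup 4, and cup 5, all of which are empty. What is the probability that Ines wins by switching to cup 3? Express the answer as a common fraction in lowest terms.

5/6

Apply Bayes' rule, conditioning on where the pea actually is.
If it is under any of cups 1, 2, 4, and 5 (prior 1/6 each): that cup was opened and seen not to hold the prize — ruled out; weight (1/6)·0 = 0 each.
If it is under cup 3 (prior 1/6): the dealer has no choice, probability 1; weight (1/6)·1 = 1/6.
If it is under cup 6 (prior 1/6): the dealer has 5 equally likely choices, so probability 1/5; weight (1/6)·(1/5) = 1/30.
The weights sum to 1/5.
So P(the pea under cup 3 | the dealer opened cup 1, cup 2, cup 4, and cup 5) = (1/6) / (1/5) = 5/6.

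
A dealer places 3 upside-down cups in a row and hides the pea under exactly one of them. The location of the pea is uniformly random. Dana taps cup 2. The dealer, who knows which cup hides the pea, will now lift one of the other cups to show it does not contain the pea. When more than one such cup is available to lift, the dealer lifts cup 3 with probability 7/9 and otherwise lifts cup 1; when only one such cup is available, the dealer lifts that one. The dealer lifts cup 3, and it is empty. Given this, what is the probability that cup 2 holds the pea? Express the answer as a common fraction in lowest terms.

Condition on the true location of the pea.
If it is under cup 1 (prior 1/3): only cup 3 is available, probability 1; weight (1/3)·1 = 1/3.
If it is under cup 2 (prior 1/3): cup 3 is available, opened with probability 7/9; weight (1/3)·(7/9) = 7/27.
If it is under cup 3 (prior 1/3): the dealer opened cup 3, so this case is ruled out; weight (1/3)·0 = 0.
The weights sum to 16/27.
So P(the pea under cup 2 | the dealer opened cup 3) = (7/27) / (16/27) = 7/16.

7/16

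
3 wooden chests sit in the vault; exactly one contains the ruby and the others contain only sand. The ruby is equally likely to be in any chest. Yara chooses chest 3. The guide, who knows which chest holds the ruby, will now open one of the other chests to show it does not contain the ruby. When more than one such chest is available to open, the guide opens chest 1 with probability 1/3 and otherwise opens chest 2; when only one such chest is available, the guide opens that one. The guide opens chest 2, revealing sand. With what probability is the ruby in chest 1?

Apply Bayes' rule, conditioning on where the ruby actually is.
If it is in chest 1 (prior 1/3): only chest 2 is available, probability 1; weight (1/3)·1 = 1/3.
If it is in chest 2 (prior 1/3): the guide opened chest 2, so this case is ruled out; weight (1/3)·0 = 0.
If it is in chest 3 (prior 1/3): chest 1 is available but not opened, probability 2/3; weight (1/3)·(2/3) = 2/9.
The weights sum to 5/9.
So P(the ruby in chest 1 | the guide opened chest 2) = (1/3) / (5/9) = 3/5.

3/5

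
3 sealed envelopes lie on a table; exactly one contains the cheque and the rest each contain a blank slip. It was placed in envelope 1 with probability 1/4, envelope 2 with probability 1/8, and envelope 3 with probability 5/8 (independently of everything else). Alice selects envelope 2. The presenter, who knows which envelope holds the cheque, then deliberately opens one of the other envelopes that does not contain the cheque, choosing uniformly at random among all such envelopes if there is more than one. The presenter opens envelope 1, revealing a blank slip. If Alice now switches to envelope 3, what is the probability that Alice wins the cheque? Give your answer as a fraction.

Apply Bayes' rule, conditioning on where the cheque actually is.
If it is in envelope 1 (prior 1/4): the presenter opened envelope 1, so this case is ruled out; weight (1/4)·0 = 0.
If it is in envelope 2 (prior 1/8): the presenter has 2 equally likely choices, so probability 1/2; weight (1/8)·(1/2) = 1/16.
If it is in envelope 3 (prior 5/8): the presenter has no choice, probability 1; weight (5/8)·1 = 5/8.
The weights sum to 11/16.
So P(the cheque in envelope 3 | the presenter opened envelope 1) = (5/8) / (11/16) = 10/11.

10/11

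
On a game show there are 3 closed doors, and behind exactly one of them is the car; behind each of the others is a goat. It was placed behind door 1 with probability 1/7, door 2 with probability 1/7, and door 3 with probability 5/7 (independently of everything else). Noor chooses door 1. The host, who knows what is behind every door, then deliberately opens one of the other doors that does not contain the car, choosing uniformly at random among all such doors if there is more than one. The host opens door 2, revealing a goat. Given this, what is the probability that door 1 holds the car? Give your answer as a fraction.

1/11

Condition on the true location of the car.
If it is behind door 1 (prior 1/7): the host has 2 equally likely choices, so probability 1/2; weight (1/7)·(1/2) = 1/14.
If it is behind door 2 (prior 1/7): the host opened door 2, so this case is ruled out; weight (1/7)·0 = 0.
If it is behind door 3 (prior 5/7): the host has no choice, probability 1; weight (5/7)·1 = 5/7.
The weights sum to 11/14.
So P(the car behind door 1 | the host opened door 2) = (1/14) / (11/14) = 1/11.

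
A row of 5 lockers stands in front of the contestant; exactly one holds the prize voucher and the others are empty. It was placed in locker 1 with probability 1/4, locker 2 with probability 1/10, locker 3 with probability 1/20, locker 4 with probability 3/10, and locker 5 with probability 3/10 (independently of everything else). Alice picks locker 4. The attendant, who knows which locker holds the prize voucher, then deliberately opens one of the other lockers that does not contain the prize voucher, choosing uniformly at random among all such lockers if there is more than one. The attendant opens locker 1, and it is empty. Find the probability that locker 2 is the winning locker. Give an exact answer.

Apply Bayes' rule, conditioning on where the prize voucher actually is.
If it is in locker 1 (prior 1/4): the attendant opened locker 1, so this case is ruled out; weight (1/4)·0 = 0.
If it is in locker 2 (prior 1/10): the attendant has 3 equally likely choices, so probability 1/3; weight (1/10)·(1/3) = 1/30.
If it is in locker 3 (prior 1/20): the attendant has 3 equally likely choices, so probability 1/3; weight (1/20)·(1/3) = 1/60.
If it is in locker 4 (prior 3/10): the attendant has 4 equally likely choices, so probability 1/4; weight (3/10)·(1/4) = 3/40.
If it is in locker 5 (prior 3/10): the attendant has 3 equally likely choices, so probability 1/3; weight (3/10)·(1/3) = 1/10.
The weights sum to 9/40.
So P(the prize voucher in locker 2 | the attendant opened locker 1) = (1/30) / (9/40) = 4/27.

4/27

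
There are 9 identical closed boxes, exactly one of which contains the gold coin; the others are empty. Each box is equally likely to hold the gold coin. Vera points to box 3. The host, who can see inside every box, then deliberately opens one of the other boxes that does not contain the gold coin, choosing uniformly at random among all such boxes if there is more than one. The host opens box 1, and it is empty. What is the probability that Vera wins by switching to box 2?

Apply Bayes' rule, conditioning on where the gold coin actually is.
If it is in box 1 (prior 1/9): the host opened box 1, so this case is ruled out; weight (1/9)·0 = 0.
If it is in any of boxes 2, 4, 5, 6, 7, 8, and 9 (prior 1/9 each): the host has 7 equally likely choices, so probability 1/7; weight (1/9)·(1/7) = 1/63 each.
If it is in box 3 (prior 1/9): the host has 8 equally likely choices, so probability 1/8; weight (1/9)·(1/8) = 1/72.
The weights sum to 1/8.
So P(the gold coin in box 2 | the host opened box 1) = (1/63) / (1/8) = 8/63.

8/63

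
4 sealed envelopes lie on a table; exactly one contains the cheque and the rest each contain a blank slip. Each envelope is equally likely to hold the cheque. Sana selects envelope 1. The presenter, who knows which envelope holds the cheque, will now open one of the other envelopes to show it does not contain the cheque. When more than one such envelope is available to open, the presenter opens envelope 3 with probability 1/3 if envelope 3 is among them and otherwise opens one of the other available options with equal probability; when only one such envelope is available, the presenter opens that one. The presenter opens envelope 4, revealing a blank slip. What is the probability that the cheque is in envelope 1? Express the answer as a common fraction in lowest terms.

Apply Bayes' rule, conditioning on where the cheque actually is.
If it is in envelope 1 (prior 1/4): envelope 3 is available but not opened; envelope 4 gets probability (1 − 1/3)/2 = 1/3; weight (1/4)·(1/3) = 1/12.
If it is in envelope 2 (prior 1/4): envelope 3 is available but not opened, probability 2/3; weight (1/4)·(2/3) = 1/6.
If it is in envelope 3 (prior 1/4): envelope 3 holds the prize so is unavailable; the presenter chooses uniformly among the 2 others, probability 1/2; weight (1/4)·(1/2) = 1/8.
If it is in envelope 4 (prior 1/4): the presenter opened envelope 4, so this case is ruled out; weight (1/4)·0 = 0.
The weights sum to 3/8.
So P(the cheque in envelope 1 | the presenter opened envelope 4) = (1/12) / (3/8) = 2/9.

2/9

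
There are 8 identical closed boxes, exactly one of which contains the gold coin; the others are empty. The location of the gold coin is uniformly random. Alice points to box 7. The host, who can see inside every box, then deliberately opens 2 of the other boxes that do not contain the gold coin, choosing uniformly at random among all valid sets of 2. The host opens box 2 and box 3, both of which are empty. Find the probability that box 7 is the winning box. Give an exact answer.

1/8

Consider each possible location of the gold coin in turn.
If it is in any of boxes 1, 4, 5, 6, and 8 (prior 1/8 each): the host has 15 equally likely choices, so probability 1/15; weight (1/8)·(1/15) = 1/120 each.
If it is in either of boxes 2 and 3 (prior 1/8 each): that box was opened and seen not to hold the prize — ruled out; weight (1/8)·0 = 0 each.
If it is in box 7 (prior 1/8): the host has 21 equally likely choices, so probability 1/21; weight (1/8)·(1/21) = 1/168.
The weights sum to 1/21.
So P(the gold coin in box 7 | the host opened box 2 and box 3) = (1/168) / (1/21) = 1/8.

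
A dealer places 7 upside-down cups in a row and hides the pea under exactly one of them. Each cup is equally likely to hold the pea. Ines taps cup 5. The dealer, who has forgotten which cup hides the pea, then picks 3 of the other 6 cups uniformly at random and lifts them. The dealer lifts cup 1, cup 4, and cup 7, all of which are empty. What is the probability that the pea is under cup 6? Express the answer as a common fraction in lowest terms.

Because the dealer chose which cups to lift without knowing where the pea is, the choice is independent of the prize location. Learning that none of the 3 opened cups holds the pea simply rules out those 3 locations and leaves the remaining 4 cups still equally likely by symmetry.
So P(the pea under cup 6) = 1/4.

1/4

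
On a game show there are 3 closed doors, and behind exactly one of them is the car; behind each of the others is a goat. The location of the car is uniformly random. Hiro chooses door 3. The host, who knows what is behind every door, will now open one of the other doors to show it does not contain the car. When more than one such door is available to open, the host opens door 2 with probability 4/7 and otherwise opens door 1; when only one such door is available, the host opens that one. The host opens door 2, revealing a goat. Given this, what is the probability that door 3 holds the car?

Consider each possible location of the car in turn.
If it is behind door 1 (prior 1/3): only door 2 is available, probability 1; weight (1/3)·1 = 1/3.
If it is behind door 2 (prior 1/3): the host opened door 2, so this case is ruled out; weight (1/3)·0 = 0.
If it is behind door 3 (prior 1/3): door 2 is available, opened with probability 4/7; weight (1/3)·(4/7) = 4/21.
The weights sum to 11/21.
So P(the car behind door 3 | the host opened door 2) = (4/21) / (11/21) = 4/11.

4/11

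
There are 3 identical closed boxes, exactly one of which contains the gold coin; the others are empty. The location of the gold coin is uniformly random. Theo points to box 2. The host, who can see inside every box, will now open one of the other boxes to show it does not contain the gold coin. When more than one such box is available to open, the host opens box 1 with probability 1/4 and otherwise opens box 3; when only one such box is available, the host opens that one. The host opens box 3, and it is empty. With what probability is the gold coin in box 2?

3/7

Consider each possible location of the gold coin in turn.
If it is in box 1 (prior 1/3): only box 3 is available, probability 1; weight (1/3)·1 = 1/3.
If it is in box 2 (prior 1/3): box 1 is available but not opened, probability 3/4; weight (1/3)·(3/4) = 1/4.
If it is in box 3 (prior 1/3): the host opened box 3, so this case is ruled out; weight (1/3)·0 = 0.
The weights sum to 7/12.
So P(the gold coin in box 2 | the host opened box 3) = (1/4) / (7/12) = 3/7.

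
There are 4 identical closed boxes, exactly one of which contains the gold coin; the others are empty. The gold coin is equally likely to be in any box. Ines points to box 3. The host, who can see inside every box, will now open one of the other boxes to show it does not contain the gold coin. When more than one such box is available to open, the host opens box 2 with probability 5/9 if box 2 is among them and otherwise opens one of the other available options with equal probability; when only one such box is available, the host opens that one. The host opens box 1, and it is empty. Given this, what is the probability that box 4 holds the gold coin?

Consider each possible location of the gold coin in turn.
If it is in box 1 (prior 1/4): the host opened box 1, so this case is ruled out; weight (1/4)·0 = 0.
If it is in box 2 (prior 1/4): box 2 holds the prize so is unavailable; the host chooses uniformly among the 2 others, probability 1/2; weight (1/4)·(1/2) = 1/8.
If it is in box 3 (prior 1/4): box 2 is available but not opened; box 1 gets probability (1 − 5/9)/2 = 2/9; weight (1/4)·(2/9) = 1/18.
If it is in box 4 (prior 1/4): box 2 is available but not opened, probability 4/9; weight (1/4)·(4/9) = 1/9.
The weights sum to 7/24.
So P(the gold coin in box 4 | the host opened box 1) = (1/9) / (7/24) = 8/21.

8/21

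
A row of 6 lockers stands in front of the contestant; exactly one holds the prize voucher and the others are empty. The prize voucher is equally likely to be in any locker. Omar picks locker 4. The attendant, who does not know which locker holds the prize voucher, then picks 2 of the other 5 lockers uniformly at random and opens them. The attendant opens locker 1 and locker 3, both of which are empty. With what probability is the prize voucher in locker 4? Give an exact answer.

1/4

Because the attendant chose which lockers to open without knowing where the prize voucher is, the choice is independent of the prize location. Learning that none of the 2 opened lockers holds the prize voucher simply rules out those 2 locations and leaves the remaining 4 lockers still equally likely by symmetry.
So P(the prize voucher in locker 4) = 1/4.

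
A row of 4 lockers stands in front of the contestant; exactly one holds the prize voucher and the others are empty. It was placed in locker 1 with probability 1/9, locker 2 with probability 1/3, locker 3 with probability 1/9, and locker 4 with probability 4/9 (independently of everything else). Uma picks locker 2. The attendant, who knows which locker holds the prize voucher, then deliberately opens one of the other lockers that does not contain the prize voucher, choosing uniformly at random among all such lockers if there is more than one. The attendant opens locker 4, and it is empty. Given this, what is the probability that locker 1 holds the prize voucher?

Condition on the true location of the prize voucher.
If it is in either of lockers 1 and 3 (prior 1/9 each): the attendant has 2 equally likely choices, so probability 1/2; weight (1/9)·(1/2) = 1/18 each.
If it is in locker 2 (prior 1/3): the attendant has 3 equally likely choices, so probability 1/3; weight (1/3)·(1/3) = 1/9.
If it is in locker 4 (prior 4/9): the attendant opened locker 4, so this case is ruled out; weight (4/9)·0 = 0.
The weights sum to 2/9.
So P(the prize voucher in locker 1 | the attendant opened locker 4) = (1/18) / (2/9) = 1/4.

1/4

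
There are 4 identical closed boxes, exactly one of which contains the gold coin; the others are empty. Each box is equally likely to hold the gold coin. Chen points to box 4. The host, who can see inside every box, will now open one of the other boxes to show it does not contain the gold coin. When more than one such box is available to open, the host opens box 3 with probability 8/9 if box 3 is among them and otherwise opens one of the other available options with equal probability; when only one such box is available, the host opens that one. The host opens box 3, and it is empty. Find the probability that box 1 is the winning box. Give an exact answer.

Consider each possible location of the gold coin in turn.
If it is in any of boxes 1, 2, and 4 (prior 1/4 each): box 3 is available, opened with probability 8/9; weight (1/4)·(8/9) = 2/9 each.
If it is in box 3 (prior 1/4): the host opened box 3, so this case is ruled out; weight (1/4)·0 = 0.
The weights sum to 2/3.
So P(the gold coin in box 1 | the host opened box 3) = (2/9) / (2/3) = 1/3.

1/3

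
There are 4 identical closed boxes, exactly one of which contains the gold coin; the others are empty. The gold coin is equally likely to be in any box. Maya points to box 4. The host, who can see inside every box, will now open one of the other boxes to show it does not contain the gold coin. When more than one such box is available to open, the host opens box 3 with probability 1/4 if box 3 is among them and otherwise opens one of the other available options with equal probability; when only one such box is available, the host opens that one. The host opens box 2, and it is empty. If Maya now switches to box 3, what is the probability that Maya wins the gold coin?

Consider each possible location of the gold coin in turn.
If it is in box 1 (prior 1/4): box 3 is available but not opened, probability 3/4; weight (1/4)·(3/4) = 3/16.
If it is in box 2 (prior 1/4): the host opened box 2, so this case is ruled out; weight (1/4)·0 = 0.
If it is in box 3 (prior 1/4): box 3 holds the prize so is unavailable; the host chooses uniformly among the 2 others, probability 1/2; weight (1/4)·(1/2) = 1/8.
If it is in box 4 (prior 1/4): box 3 is available but not opened; box 2 gets probability (1 − 1/4)/2 = 3/8; weight (1/4)·(3/8) = 3/32.
The weights sum to 13/32.
So P(the gold coin in box 3 | the host opened box 2) = (1/8) / (13/32) = 4/13.

4/13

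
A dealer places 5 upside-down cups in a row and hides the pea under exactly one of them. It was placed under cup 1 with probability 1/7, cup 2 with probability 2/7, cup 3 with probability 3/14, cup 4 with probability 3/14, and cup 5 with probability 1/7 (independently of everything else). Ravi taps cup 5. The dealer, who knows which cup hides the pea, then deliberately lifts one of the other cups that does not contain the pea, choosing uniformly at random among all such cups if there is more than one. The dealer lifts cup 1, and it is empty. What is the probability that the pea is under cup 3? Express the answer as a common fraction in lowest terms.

6/23

Condition on the true location of the pea.
If it is under cup 1 (prior 1/7): the dealer opened cup 1, so this case is ruled out; weight (1/7)·0 = 0.
If it is under cup 2 (prior 2/7): the dealer has 3 equally likely choices, so probability 1/3; weight (2/7)·(1/3) = 2/21.
If it is under either of cups 3 and 4 (prior 3/14 each): the dealer has 3 equally likely choices, so probability 1/3; weight (3/14)·(1/3) = 1/14 each.
If it is under cup 5 (prior 1/7): the dealer has 4 equally likely choices, so probability 1/4; weight (1/7)·(1/4) = 1/28.
The weights sum to 23/84.
So P(the pea under cup 3 | the dealer opened cup 1) = (1/14) / (23/84) = 6/23.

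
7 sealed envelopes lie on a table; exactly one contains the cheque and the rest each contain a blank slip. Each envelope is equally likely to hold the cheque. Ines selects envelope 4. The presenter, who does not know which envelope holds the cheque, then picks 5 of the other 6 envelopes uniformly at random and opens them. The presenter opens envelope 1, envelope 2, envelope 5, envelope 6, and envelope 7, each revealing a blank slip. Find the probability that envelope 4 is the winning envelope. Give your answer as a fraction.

Condition on the true location of the cheque.
If it is in any of envelopes 1, 2, 5, 6, and 7 (prior 1/7 each): that envelope was opened and seen not to hold the prize — ruled out; weight (1/7)·0 = 0 each.
If it is in either of envelopes 3 and 4 (prior 1/7 each): the presenter picks exactly this set with probability 1/6 regardless, and none is the prize; weight (1/7)·(1/6) = 1/42 each.
The weights sum to 1/21.
So P(the cheque in envelope 4 | the presenter opened envelope 1, envelope 2, envelope 5, envelope 6, and envelope 7) = (1/42) / (1/21) = 1/2.

1/2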